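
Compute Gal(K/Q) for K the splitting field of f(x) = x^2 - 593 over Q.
Gal(K/Q) = Z/2Z (cyclic of order 2)

x^2 - 593 is irreducible over Q since 593 is not a rational square. The splitting field Q(sqrt(593)) has degree 2 over Q, and its unique nontrivial automorphism is sqrt(593) ↦ -sqrt(593). Hence Gal(Q(sqrt(593))/Q) = Z/2Z.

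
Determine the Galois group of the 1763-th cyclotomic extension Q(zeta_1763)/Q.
|Gal(Q(zeta_1763)/Q)| = phi(1763) = 1680; group ≅ (Z/1763Z)^* ≅ Z/40Z × Z/42Z

The n-th cyclotomic polynomial Φ_1763(x) is the minimal polynomial of zeta_1763 over Q and has degree phi(1763) = 1680. So Q(zeta_1763) is a degree-1680 Galois extension with Galois group (Z/1763Z)^*. By CRT, (Z/1763Z)^* ≅ (Z/41Z)^* × (Z/43Z)^*. Each prime-power unit group is (Z/41Z)^* ≅ Z/40Z; (Z/43Z)^* ≅ Z/42Z. Hence Gal(Q(zeta_1763)/Q) ≅ Z/40Z × Z/42Z.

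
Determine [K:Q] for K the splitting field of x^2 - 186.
[K:Q] = 2

The polynomial x^2 - 186 is irreducible over Q since 186 is not a perfect square. Its splitting field is Q(sqrt(186)), which has degree 2 over Q.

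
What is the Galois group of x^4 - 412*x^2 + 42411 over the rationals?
Gal(K/Q) = V_4 (Klein four-group, Z/2Z × Z/2Z)

f factors as (x^2 - 211)(x^2 - 201), so the splitting field is K = Q(sqrt(211), sqrt(201)). The elements 211, 201, 42411 are all non-squares in Q, so sqrt(211) and sqrt(201) generate independent quadratic extensions. Thus [K:Q] = 4 and Gal(K/Q) is generated by the two order-2 automorphisms sqrt(211) ↦ -sqrt(211) and sqrt(201) ↦ -sqrt(201), giving V_4.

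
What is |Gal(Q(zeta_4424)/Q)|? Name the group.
|Gal(Q(zeta_4424)/Q)| = phi(4424) = 1872; group ≅ (Z/4424Z)^* ≅ Z/2Z × Z/2Z × Z/6Z × Z/78Z

The n-th cyclotomic polynomial Φ_4424(x) is the minimal polynomial of zeta_4424 over Q and has degree phi(4424) = 1872. So Q(zeta_4424) is a degree-1872 Galois extension with Galois group (Z/4424Z)^*. By CRT, (Z/4424Z)^* ≅ (Z/8Z)^* × (Z/7Z)^* × (Z/79Z)^*. Each prime-power unit group is (Z/8Z)^* ≅ Z/2Z × Z/2Z; (Z/7Z)^* ≅ Z/6Z; (Z/79Z)^* ≅ Z/78Z. Hence Gal(Q(zeta_4424)/Q) ≅ Z/2Z × Z/2Z × Z/6Z × Z/78Z.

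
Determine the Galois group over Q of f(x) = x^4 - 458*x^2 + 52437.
Gal(K/Q) = V_4 (Klein four-group, Z/2Z × Z/2Z)

f factors as (x^2 - 231)(x^2 - 227), so the splitting field is K = Q(sqrt(231), sqrt(227)). The elements 231, 227, 52437 are all non-squares in Q, so sqrt(231) and sqrt(227) generate independent quadratic extensions. Thus [K:Q] = 4 and Gal(K/Q) is generated by the two order-2 automorphisms sqrt(231) ↦ -sqrt(231) and sqrt(227) ↦ -sqrt(227), giving V_4.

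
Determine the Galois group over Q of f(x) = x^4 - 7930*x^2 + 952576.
Gal(K/Q) = Z/2Z (cyclic of order 2)

f factors as (x^2 - 122)(x^2 - 7808), so the splitting field is K = Q(sqrt(122), sqrt(7808)). The squarefree part of 122 is 122 and the squarefree part of 7808 is also 122, so sqrt(122) and sqrt(7808) are both rational multiples of sqrt(122). Hence Q(sqrt(122)) = Q(sqrt(7808)) = Q(sqrt(122)), and the splitting field collapses to a single degree-2 extension with Galois group Z/2Z.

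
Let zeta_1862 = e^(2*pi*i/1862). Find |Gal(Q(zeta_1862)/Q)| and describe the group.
|Gal(Q(zeta_1862)/Q)| = phi(1862) = 756; group ≅ (Z/1862Z)^* ≅ Z/18Z × Z/42Z

The n-th cyclotomic polynomial Φ_1862(x) is the minimal polynomial of zeta_1862 over Q and has degree phi(1862) = 756. So Q(zeta_1862) is a degree-756 Galois extension with Galois group (Z/1862Z)^*. By CRT, (Z/1862Z)^* ≅ (Z/2Z)^* × (Z/49Z)^* × (Z/19Z)^*. Each prime-power unit group is (Z/2Z)^* ≅ trivial group (order 1); (Z/49Z)^* ≅ Z/42Z; (Z/19Z)^* ≅ Z/18Z. Hence Gal(Q(zeta_1862)/Q) ≅ Z/18Z × Z/42Z.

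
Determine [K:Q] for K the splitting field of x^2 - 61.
[K:Q] = 2

The polynomial x^2 - 61 is irreducible over Q since 61 is not a perfect square. Its splitting field is Q(sqrt(61)), which has degree 2 over Q.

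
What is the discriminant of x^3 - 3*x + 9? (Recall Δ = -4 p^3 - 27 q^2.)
Δ = -2079

For a depressed cubic x^3 + p x + q the discriminant is Δ = -4 p^3 - 27 q^2 = -4*(-3)^3 - 27*(9)^2 = 108 - 2187 = -2079.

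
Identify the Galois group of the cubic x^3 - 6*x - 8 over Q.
Gal(K/Q) = S_3 (symmetric group of order 6)

Compute the discriminant of x^3 + (0)*x^2 + (-6)*x + (-8): Δ = -864. Since Δ is not a rational square, the Galois group is not contained in A_3; it must be the full S_3 (irreducibility of the cubic rules out anything smaller).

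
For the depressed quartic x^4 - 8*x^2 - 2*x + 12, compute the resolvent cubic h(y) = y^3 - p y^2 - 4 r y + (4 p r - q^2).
h(y) = y^3 + 8*y^2 - 48*y - 388

Identify coefficients: p = -8, q = -2, r = 12.
Plug into h(y) = y^3 - p y^2 - 4 r y + (4 p r - q^2):
  h(y) = y^3 - (-8) y^2 - 4*(12) y + (4*(-8)*(12) - (-2)^2)
       = y^3 + (8) y^2 + (-48) y + (-388).
Simplifying: h(y) = y^3 + 8*y^2 - 48*y - 388.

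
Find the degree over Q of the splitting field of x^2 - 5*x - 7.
[K:Q] = 2

The discriminant of x^2 + (-5)*x + (-7) is b^2 - 4c = 25 - (-28) = 53. Since 53 is not a perfect square in Q, the polynomial is irreducible over Q. Its two roots generate a degree-2 extension, so [K:Q] = 2.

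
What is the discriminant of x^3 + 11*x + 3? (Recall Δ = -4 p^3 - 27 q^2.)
Δ = -5567

For a depressed cubic x^3 + p x + q the discriminant is Δ = -4 p^3 - 27 q^2 = -4*(11)^3 - 27*(3)^2 = -5324 - 243 = -5567.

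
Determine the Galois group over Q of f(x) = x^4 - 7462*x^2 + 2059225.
Gal(K/Q) = Z/2Z (cyclic of order 2)

f factors as (x^2 - 7175)(x^2 - 287), so the splitting field is K = Q(sqrt(7175), sqrt(287)). The squarefree part of 7175 is 287 and the squarefree part of 287 is also 287, so sqrt(7175) and sqrt(287) are both rational multiples of sqrt(287). Hence Q(sqrt(7175)) = Q(sqrt(287)) = Q(sqrt(287)), and the splitting field collapses to a single degree-2 extension with Galois group Z/2Z.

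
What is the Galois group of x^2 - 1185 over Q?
Gal(K/Q) = Z/2Z (cyclic of order 2)

x^2 - 1185 is irreducible over Q since 1185 is not a rational square. The splitting field Q(sqrt(1185)) has degree 2 over Q, and its unique nontrivial automorphism is sqrt(1185) ↦ -sqrt(1185). Hence Gal(Q(sqrt(1185))/Q) = Z/2Z.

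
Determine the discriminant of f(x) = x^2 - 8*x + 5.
Δ = 44

For a quadratic a x^2 + b x + c the discriminant is Δ = b^2 - 4ac = (-8)^2 - 4*(1)*(5) = 64 - (20) = 44.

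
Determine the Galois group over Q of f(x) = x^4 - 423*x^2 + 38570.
Gal(K/Q) = V_4 (Klein four-group, Z/2Z × Z/2Z)

f factors as (x^2 - 290)(x^2 - 133), so the splitting field is K = Q(sqrt(290), sqrt(133)). The elements 290, 133, 38570 are all non-squares in Q, so sqrt(290) and sqrt(133) generate independent quadratic extensions. Thus [K:Q] = 4 and Gal(K/Q) is generated by the two order-2 automorphisms sqrt(290) ↦ -sqrt(290) and sqrt(133) ↦ -sqrt(133), giving V_4.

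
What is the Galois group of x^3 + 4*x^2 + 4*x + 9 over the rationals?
Gal(K/Q) = S_3 (symmetric group of order 6)

Compute the discriminant of x^3 + (4)*x^2 + (4)*x + (9): Δ = -1899. Since Δ is not a rational square, the Galois group is not contained in A_3; it must be the full S_3 (irreducibility of the cubic rules out anything smaller).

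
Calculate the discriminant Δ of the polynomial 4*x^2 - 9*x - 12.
Δ = 273

For a quadratic a x^2 + b x + c the discriminant is Δ = b^2 - 4ac = (-9)^2 - 4*(4)*(-12) = 81 - (-192) = 273.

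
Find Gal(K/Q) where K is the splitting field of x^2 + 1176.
Gal(K/Q) = Z/2Z (cyclic of order 2)

x^2 + 1176 is irreducible over Q since -1176 is not a rational square. The splitting field Q(sqrt(-1176)) has degree 2 over Q, and its unique nontrivial automorphism is sqrt(-1176) ↦ -sqrt(-1176). Hence Gal(Q(sqrt(-1176))/Q) = Z/2Z.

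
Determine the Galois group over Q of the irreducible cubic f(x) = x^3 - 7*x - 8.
Gal(K/Q) = S_3 (symmetric group of order 6)

Compute the discriminant of x^3 + (0)*x^2 + (-7)*x + (-8): Δ = -356. Since Δ is not a rational square, the Galois group is not contained in A_3; it must be the full S_3 (irreducibility of the cubic rules out anything smaller).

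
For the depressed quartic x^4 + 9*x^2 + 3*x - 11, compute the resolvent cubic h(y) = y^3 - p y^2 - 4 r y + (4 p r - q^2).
h(y) = y^3 - 9*y^2 + 44*y - 405

Identify coefficients: p = 9, q = 3, r = -11.
Plug into h(y) = y^3 - p y^2 - 4 r y + (4 p r - q^2):
  h(y) = y^3 - (9) y^2 - 4*(-11) y + (4*(9)*(-11) - (3)^2)
       = y^3 + (-9) y^2 + (44) y + (-405).
Simplifying: h(y) = y^3 - 9*y^2 + 44*y - 405.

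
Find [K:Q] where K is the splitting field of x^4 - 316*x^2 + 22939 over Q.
[K:Q] = 4

f factors as (x^2 - 203)(x^2 - 113); the splitting field is K = Q(sqrt(203), sqrt(113)). Since 203, 113, and 22939 are all non-squares in Q, the three subfields Q(sqrt(203)), Q(sqrt(113)), Q(sqrt(22939)) are distinct degree-2 extensions, so [K:Q] = 4 (Klein four Galois group).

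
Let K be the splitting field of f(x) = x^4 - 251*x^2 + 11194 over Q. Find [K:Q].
[K:Q] = 4

f factors as (x^2 - 58)(x^2 - 193); the splitting field is K = Q(sqrt(58), sqrt(193)). Since 58, 193, and 11194 are all non-squares in Q, the three subfields Q(sqrt(58)), Q(sqrt(193)), Q(sqrt(11194)) are distinct degree-2 extensions, so [K:Q] = 4 (Klein four Galois group).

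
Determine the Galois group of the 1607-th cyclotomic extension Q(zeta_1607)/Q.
|Gal(Q(zeta_1607)/Q)| = phi(1607) = 1606; group ≅ (Z/1607Z)^* ≅ Z/1606Z

The n-th cyclotomic polynomial Φ_1607(x) is the minimal polynomial of zeta_1607 over Q and has degree phi(1607) = 1606. So Q(zeta_1607) is a degree-1606 Galois extension with Galois group (Z/1607Z)^*. (Z/1607Z)^* is cyclic since 1607 is an odd prime power (or 4). Hence Gal(Q(zeta_1607)/Q) ≅ Z/1606Z.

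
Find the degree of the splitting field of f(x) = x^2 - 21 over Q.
[K:Q] = 2

The polynomial x^2 - 21 is irreducible over Q since 21 is not a perfect square. Its splitting field is Q(sqrt(21)), which has degree 2 over Q.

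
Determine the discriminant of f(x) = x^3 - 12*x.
Δ = 6912

For a depressed cubic x^3 + p x + q the discriminant is Δ = -4 p^3 - 27 q^2 = -4*(-12)^3 - 27*(0)^2 = 6912 - 0 = 6912.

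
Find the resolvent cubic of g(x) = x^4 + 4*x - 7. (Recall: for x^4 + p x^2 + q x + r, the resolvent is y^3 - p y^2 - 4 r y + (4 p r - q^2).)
h(y) = y^3 + 28*y - 16

Identify coefficients: p = 0, q = 4, r = -7.
Plug into h(y) = y^3 - p y^2 - 4 r y + (4 p r - q^2):
  h(y) = y^3 - (0) y^2 - 4*(-7) y + (4*(0)*(-7) - (4)^2)
       = y^3 + (0) y^2 + (28) y + (-16).
Simplifying: h(y) = y^3 + 28*y - 16.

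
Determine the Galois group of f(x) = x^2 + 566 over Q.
Gal(K/Q) = Z/2Z (cyclic of order 2)

x^2 + 566 is irreducible over Q since -566 is not a rational square. The splitting field Q(sqrt(-566)) has degree 2 over Q, and its unique nontrivial automorphism is sqrt(-566) ↦ -sqrt(-566). Hence Gal(Q(sqrt(-566))/Q) = Z/2Z.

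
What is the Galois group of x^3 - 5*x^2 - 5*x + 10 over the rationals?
Gal(K/Q) = S_3 (symmetric group of order 6)

Compute the discriminant of x^3 + (-5)*x^2 + (-5)*x + (10): Δ = 7925. Since Δ is not a rational square, the Galois group is not contained in A_3; it must be the full S_3 (irreducibility of the cubic rules out anything smaller).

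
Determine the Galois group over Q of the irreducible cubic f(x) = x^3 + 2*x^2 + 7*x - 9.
Gal(K/Q) = S_3 (symmetric group of order 6)

Compute the discriminant of x^3 + (2)*x^2 + (7)*x + (-9): Δ = -5343. Since Δ is not a rational square, the Galois group is not contained in A_3; it must be the full S_3 (irreducibility of the cubic rules out anything smaller).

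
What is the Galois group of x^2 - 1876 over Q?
Gal(K/Q) = Z/2Z (cyclic of order 2)

x^2 - 1876 is irreducible over Q since 1876 is not a rational square. The splitting field Q(sqrt(1876)) has degree 2 over Q, and its unique nontrivial automorphism is sqrt(1876) ↦ -sqrt(1876). Hence Gal(Q(sqrt(1876))/Q) = Z/2Z.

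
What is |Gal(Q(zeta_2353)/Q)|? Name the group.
|Gal(Q(zeta_2353)/Q)| = phi(2353) = 2160; group ≅ (Z/2353Z)^* ≅ Z/12Z × Z/180Z

The n-th cyclotomic polynomial Φ_2353(x) is the minimal polynomial of zeta_2353 over Q and has degree phi(2353) = 2160. So Q(zeta_2353) is a degree-2160 Galois extension with Galois group (Z/2353Z)^*. By CRT, (Z/2353Z)^* ≅ (Z/13Z)^* × (Z/181Z)^*. Each prime-power unit group is (Z/13Z)^* ≅ Z/12Z; (Z/181Z)^* ≅ Z/180Z. Hence Gal(Q(zeta_2353)/Q) ≅ Z/12Z × Z/180Z.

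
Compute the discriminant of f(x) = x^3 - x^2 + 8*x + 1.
Δ = -2151

For x^3 + a x^2 + b x + c the discriminant is Δ = 18 a b c - 4 a^3 c + a^2 b^2 - 4 b^3 - 27 c^2.
Plug a = -1, b = 8, c = 1:
  18*(-1)*(8)*(1) - 4*(-1)^3*(1) + (-1)^2*(8)^2 - 4*(8)^3 - 27*(1)^2
  = -144 + (4) + 64 + (-2048) + (-27)
  = -2151.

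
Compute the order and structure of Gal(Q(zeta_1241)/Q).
|Gal(Q(zeta_1241)/Q)| = phi(1241) = 1152; group ≅ (Z/1241Z)^* ≅ Z/16Z × Z/72Z

The n-th cyclotomic polynomial Φ_1241(x) is the minimal polynomial of zeta_1241 over Q and has degree phi(1241) = 1152. So Q(zeta_1241) is a degree-1152 Galois extension with Galois group (Z/1241Z)^*. By CRT, (Z/1241Z)^* ≅ (Z/17Z)^* × (Z/73Z)^*. Each prime-power unit group is (Z/17Z)^* ≅ Z/16Z; (Z/73Z)^* ≅ Z/72Z. Hence Gal(Q(zeta_1241)/Q) ≅ Z/16Z × Z/72Z.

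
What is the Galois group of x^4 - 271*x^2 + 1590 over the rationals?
Gal(K/Q) = V_4 (Klein four-group, Z/2Z × Z/2Z)

f factors as (x^2 - 265)(x^2 - 6), so the splitting field is K = Q(sqrt(265), sqrt(6)). The elements 265, 6, 1590 are all non-squares in Q, so sqrt(265) and sqrt(6) generate independent quadratic extensions. Thus [K:Q] = 4 and Gal(K/Q) is generated by the two order-2 automorphisms sqrt(265) ↦ -sqrt(265) and sqrt(6) ↦ -sqrt(6), giving V_4.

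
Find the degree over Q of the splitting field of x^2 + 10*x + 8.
[K:Q] = 2

The discriminant of x^2 + (10)*x + (8) is b^2 - 4c = 100 - (32) = 68. Since 68 is not a perfect square in Q, the polynomial is irreducible over Q. Its two roots generate a degree-2 extension, so [K:Q] = 2.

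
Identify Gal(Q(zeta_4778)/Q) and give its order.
|Gal(Q(zeta_4778)/Q)| = phi(4778) = 2388; group ≅ (Z/4778Z)^* ≅ Z/2388Z

The n-th cyclotomic polynomial Φ_4778(x) is the minimal polynomial of zeta_4778 over Q and has degree phi(4778) = 2388. So Q(zeta_4778) is a degree-2388 Galois extension with Galois group (Z/4778Z)^*. By CRT, (Z/4778Z)^* ≅ (Z/2Z)^* × (Z/2389Z)^*. Each prime-power unit group is (Z/2Z)^* ≅ trivial group (order 1); (Z/2389Z)^* ≅ Z/2388Z. Hence Gal(Q(zeta_4778)/Q) ≅ Z/2388Z.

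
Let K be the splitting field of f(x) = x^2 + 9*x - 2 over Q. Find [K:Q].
[K:Q] = 2

The discriminant of x^2 + (9)*x + (-2) is b^2 - 4c = 81 - (-8) = 89. Since 89 is not a perfect square in Q, the polynomial is irreducible over Q. Its two roots generate a degree-2 extension, so [K:Q] = 2.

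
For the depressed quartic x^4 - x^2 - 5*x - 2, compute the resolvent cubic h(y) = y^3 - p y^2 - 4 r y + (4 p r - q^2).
h(y) = y^3 + y^2 + 8*y - 17

Identify coefficients: p = -1, q = -5, r = -2.
Plug into h(y) = y^3 - p y^2 - 4 r y + (4 p r - q^2):
  h(y) = y^3 - (-1) y^2 - 4*(-2) y + (4*(-1)*(-2) - (-5)^2)
       = y^3 + (1) y^2 + (8) y + (-17).
Simplifying: h(y) = y^3 + y^2 + 8*y - 17.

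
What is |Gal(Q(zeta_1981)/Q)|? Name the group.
|Gal(Q(zeta_1981)/Q)| = phi(1981) = 1692; group ≅ (Z/1981Z)^* ≅ Z/6Z × Z/282Z

The n-th cyclotomic polynomial Φ_1981(x) is the minimal polynomial of zeta_1981 over Q and has degree phi(1981) = 1692. So Q(zeta_1981) is a degree-1692 Galois extension with Galois group (Z/1981Z)^*. By CRT, (Z/1981Z)^* ≅ (Z/7Z)^* × (Z/283Z)^*. Each prime-power unit group is (Z/7Z)^* ≅ Z/6Z; (Z/283Z)^* ≅ Z/282Z. Hence Gal(Q(zeta_1981)/Q) ≅ Z/6Z × Z/282Z.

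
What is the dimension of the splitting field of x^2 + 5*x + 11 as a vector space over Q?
[K:Q] = 2

The discriminant of x^2 + (5)*x + (11) is b^2 - 4c = 25 - (44) = -19. Since -19 is not a perfect square in Q, the polynomial is irreducible over Q. Its two roots generate a degree-2 extension, so [K:Q] = 2.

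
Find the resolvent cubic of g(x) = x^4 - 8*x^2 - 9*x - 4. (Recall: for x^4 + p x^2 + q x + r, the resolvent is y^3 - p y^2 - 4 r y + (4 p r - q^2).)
h(y) = y^3 + 8*y^2 + 16*y + 47

Identify coefficients: p = -8, q = -9, r = -4.
Plug into h(y) = y^3 - p y^2 - 4 r y + (4 p r - q^2):
  h(y) = y^3 - (-8) y^2 - 4*(-4) y + (4*(-8)*(-4) - (-9)^2)
       = y^3 + (8) y^2 + (16) y + (47).
Simplifying: h(y) = y^3 + 8*y^2 + 16*y + 47.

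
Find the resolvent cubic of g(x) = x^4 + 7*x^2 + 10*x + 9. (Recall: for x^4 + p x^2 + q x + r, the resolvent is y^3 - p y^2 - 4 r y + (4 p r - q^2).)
h(y) = y^3 - 7*y^2 - 36*y + 152

Identify coefficients: p = 7, q = 10, r = 9.
Plug into h(y) = y^3 - p y^2 - 4 r y + (4 p r - q^2):
  h(y) = y^3 - (7) y^2 - 4*(9) y + (4*(7)*(9) - (10)^2)
       = y^3 + (-7) y^2 + (-36) y + (152).
Simplifying: h(y) = y^3 - 7*y^2 - 36*y + 152.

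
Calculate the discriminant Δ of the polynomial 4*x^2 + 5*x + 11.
Δ = -151

For a quadratic a x^2 + b x + c the discriminant is Δ = b^2 - 4ac = (5)^2 - 4*(4)*(11) = 25 - (176) = -151.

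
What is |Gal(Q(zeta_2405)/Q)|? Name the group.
|Gal(Q(zeta_2405)/Q)| = phi(2405) = 1728; group ≅ (Z/2405Z)^* ≅ Z/4Z × Z/12Z × Z/36Z

The n-th cyclotomic polynomial Φ_2405(x) is the minimal polynomial of zeta_2405 over Q and has degree phi(2405) = 1728. So Q(zeta_2405) is a degree-1728 Galois extension with Galois group (Z/2405Z)^*. By CRT, (Z/2405Z)^* ≅ (Z/5Z)^* × (Z/13Z)^* × (Z/37Z)^*. Each prime-power unit group is (Z/5Z)^* ≅ Z/4Z; (Z/13Z)^* ≅ Z/12Z; (Z/37Z)^* ≅ Z/36Z. Hence Gal(Q(zeta_2405)/Q) ≅ Z/4Z × Z/12Z × Z/36Z.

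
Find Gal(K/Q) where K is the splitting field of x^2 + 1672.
Gal(K/Q) = Z/2Z (cyclic of order 2)

x^2 + 1672 is irreducible over Q since -1672 is not a rational square. The splitting field Q(sqrt(-1672)) has degree 2 over Q, and its unique nontrivial automorphism is sqrt(-1672) ↦ -sqrt(-1672). Hence Gal(Q(sqrt(-1672))/Q) = Z/2Z.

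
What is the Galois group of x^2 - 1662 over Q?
Gal(K/Q) = Z/2Z (cyclic of order 2)

x^2 - 1662 is irreducible over Q since 1662 is not a rational square. The splitting field Q(sqrt(1662)) has degree 2 over Q, and its unique nontrivial automorphism is sqrt(1662) ↦ -sqrt(1662). Hence Gal(Q(sqrt(1662))/Q) = Z/2Z.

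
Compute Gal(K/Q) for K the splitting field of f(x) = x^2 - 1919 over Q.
Gal(K/Q) = Z/2Z (cyclic of order 2)

x^2 - 1919 is irreducible over Q since 1919 is not a rational square. The splitting field Q(sqrt(1919)) has degree 2 over Q, and its unique nontrivial automorphism is sqrt(1919) ↦ -sqrt(1919). Hence Gal(Q(sqrt(1919))/Q) = Z/2Z.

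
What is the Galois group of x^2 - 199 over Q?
Gal(K/Q) = Z/2Z (cyclic of order 2)

x^2 - 199 is irreducible over Q since 199 is not a rational square. The splitting field Q(sqrt(199)) has degree 2 over Q, and its unique nontrivial automorphism is sqrt(199) ↦ -sqrt(199). Hence Gal(Q(sqrt(199))/Q) = Z/2Z.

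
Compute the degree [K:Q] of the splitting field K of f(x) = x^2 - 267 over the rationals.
[K:Q] = 2

The polynomial x^2 - 267 is irreducible over Q since 267 is not a perfect square. Its splitting field is Q(sqrt(267)), which has degree 2 over Q.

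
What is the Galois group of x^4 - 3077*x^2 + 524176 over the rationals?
Gal(K/Q) = Z/2Z (cyclic of order 2)

f factors as (x^2 - 2896)(x^2 - 181), so the splitting field is K = Q(sqrt(2896), sqrt(181)). The squarefree part of 2896 is 181 and the squarefree part of 181 is also 181, so sqrt(2896) and sqrt(181) are both rational multiples of sqrt(181). Hence Q(sqrt(2896)) = Q(sqrt(181)) = Q(sqrt(181)), and the splitting field collapses to a single degree-2 extension with Galois group Z/2Z.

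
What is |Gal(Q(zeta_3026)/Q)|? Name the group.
|Gal(Q(zeta_3026)/Q)| = phi(3026) = 1408; group ≅ (Z/3026Z)^* ≅ Z/16Z × Z/88Z

The n-th cyclotomic polynomial Φ_3026(x) is the minimal polynomial of zeta_3026 over Q and has degree phi(3026) = 1408. So Q(zeta_3026) is a degree-1408 Galois extension with Galois group (Z/3026Z)^*. By CRT, (Z/3026Z)^* ≅ (Z/2Z)^* × (Z/17Z)^* × (Z/89Z)^*. Each prime-power unit group is (Z/2Z)^* ≅ trivial group (order 1); (Z/17Z)^* ≅ Z/16Z; (Z/89Z)^* ≅ Z/88Z. Hence Gal(Q(zeta_3026)/Q) ≅ Z/16Z × Z/88Z.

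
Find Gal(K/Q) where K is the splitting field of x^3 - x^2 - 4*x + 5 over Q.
Gal(K/Q) = S_3 (symmetric group of order 6)

Compute the discriminant of x^3 + (-1)*x^2 + (-4)*x + (5): Δ = -23. Since Δ is not a rational square, the Galois group is not contained in A_3; it must be the full S_3 (irreducibility of the cubic rules out anything smaller).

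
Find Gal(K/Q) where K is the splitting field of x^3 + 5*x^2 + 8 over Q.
Gal(K/Q) = S_3 (symmetric group of order 6)

Compute the discriminant of x^3 + (5)*x^2 + (0)*x + (8): Δ = -5728. Since Δ is not a rational square, the Galois group is not contained in A_3; it must be the full S_3 (irreducibility of the cubic rules out anything smaller).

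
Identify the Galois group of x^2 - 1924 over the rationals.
Gal(K/Q) = Z/2Z (cyclic of order 2)

x^2 - 1924 is irreducible over Q since 1924 is not a rational square. The splitting field Q(sqrt(1924)) has degree 2 over Q, and its unique nontrivial automorphism is sqrt(1924) ↦ -sqrt(1924). Hence Gal(Q(sqrt(1924))/Q) = Z/2Z.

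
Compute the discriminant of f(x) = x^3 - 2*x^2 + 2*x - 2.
Δ = -44

For x^3 + a x^2 + b x + c the discriminant is Δ = 18 a b c - 4 a^3 c + a^2 b^2 - 4 b^3 - 27 c^2.
Plug a = -2, b = 2, c = -2:
  18*(-2)*(2)*(-2) - 4*(-2)^3*(-2) + (-2)^2*(2)^2 - 4*(2)^3 - 27*(-2)^2
  = 144 + (-64) + 16 + (-32) + (-108)
  = -44.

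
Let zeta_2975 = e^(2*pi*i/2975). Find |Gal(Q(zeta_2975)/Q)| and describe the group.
|Gal(Q(zeta_2975)/Q)| = phi(2975) = 1920; group ≅ (Z/2975Z)^* ≅ Z/6Z × Z/16Z × Z/20Z

The n-th cyclotomic polynomial Φ_2975(x) is the minimal polynomial of zeta_2975 over Q and has degree phi(2975) = 1920. So Q(zeta_2975) is a degree-1920 Galois extension with Galois group (Z/2975Z)^*. By CRT, (Z/2975Z)^* ≅ (Z/25Z)^* × (Z/7Z)^* × (Z/17Z)^*. Each prime-power unit group is (Z/25Z)^* ≅ Z/20Z; (Z/7Z)^* ≅ Z/6Z; (Z/17Z)^* ≅ Z/16Z. Hence Gal(Q(zeta_2975)/Q) ≅ Z/6Z × Z/16Z × Z/20Z.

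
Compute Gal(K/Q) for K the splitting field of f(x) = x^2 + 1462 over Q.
Gal(K/Q) = Z/2Z (cyclic of order 2)

x^2 + 1462 is irreducible over Q since -1462 is not a rational square. The splitting field Q(sqrt(-1462)) has degree 2 over Q, and its unique nontrivial automorphism is sqrt(-1462) ↦ -sqrt(-1462). Hence Gal(Q(sqrt(-1462))/Q) = Z/2Z.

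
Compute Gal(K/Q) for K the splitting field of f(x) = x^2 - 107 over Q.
Gal(K/Q) = Z/2Z (cyclic of order 2)

x^2 - 107 is irreducible over Q since 107 is not a rational square. The splitting field Q(sqrt(107)) has degree 2 over Q, and its unique nontrivial automorphism is sqrt(107) ↦ -sqrt(107). Hence Gal(Q(sqrt(107))/Q) = Z/2Z.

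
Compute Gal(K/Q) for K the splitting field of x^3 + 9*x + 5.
Gal(K/Q) = S_3 (symmetric group of order 6)

Compute the discriminant of x^3 + (0)*x^2 + (9)*x + (5): Δ = -3591. Since Δ is not a rational square, the Galois group is not contained in A_3; it must be the full S_3 (irreducibility of the cubic rules out anything smaller).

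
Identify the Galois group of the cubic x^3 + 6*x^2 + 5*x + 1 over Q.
Gal(K/Q) = A_3 (cyclic of order 3)

Compute the discriminant of x^3 + (6)*x^2 + (5)*x + (1): Δ = 49. Since Δ is a perfect square (Δ = 7^2), the Galois group is contained in A_3. Irreducibility forces the group to be transitive on three roots, so Gal = A_3.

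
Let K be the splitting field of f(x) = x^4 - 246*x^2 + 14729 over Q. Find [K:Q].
[K:Q] = 4

f factors as (x^2 - 103)(x^2 - 143); the splitting field is K = Q(sqrt(103), sqrt(143)). Since 103, 143, and 14729 are all non-squares in Q, the three subfields Q(sqrt(103)), Q(sqrt(143)), Q(sqrt(14729)) are distinct degree-2 extensions, so [K:Q] = 4 (Klein four Galois group).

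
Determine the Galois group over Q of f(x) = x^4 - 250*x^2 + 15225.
Gal(K/Q) = V_4 (Klein four-group, Z/2Z × Z/2Z)

f factors as (x^2 - 105)(x^2 - 145), so the splitting field is K = Q(sqrt(105), sqrt(145)). The elements 105, 145, 15225 are all non-squares in Q, so sqrt(105) and sqrt(145) generate independent quadratic extensions. Thus [K:Q] = 4 and Gal(K/Q) is generated by the two order-2 automorphisms sqrt(105) ↦ -sqrt(105) and sqrt(145) ↦ -sqrt(145), giving V_4.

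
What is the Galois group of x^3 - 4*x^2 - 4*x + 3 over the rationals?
Gal(K/Q) = S_3 (symmetric group of order 6)

Compute the discriminant of x^3 + (-4)*x^2 + (-4)*x + (3): Δ = 1901. Since Δ is not a rational square, the Galois group is not contained in A_3; it must be the full S_3 (irreducibility of the cubic rules out anything smaller).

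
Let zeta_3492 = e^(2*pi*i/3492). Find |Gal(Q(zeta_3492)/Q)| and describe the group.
|Gal(Q(zeta_3492)/Q)| = phi(3492) = 1152; group ≅ (Z/3492Z)^* ≅ Z/2Z × Z/6Z × Z/96Z

The n-th cyclotomic polynomial Φ_3492(x) is the minimal polynomial of zeta_3492 over Q and has degree phi(3492) = 1152. So Q(zeta_3492) is a degree-1152 Galois extension with Galois group (Z/3492Z)^*. By CRT, (Z/3492Z)^* ≅ (Z/4Z)^* × (Z/9Z)^* × (Z/97Z)^*. Each prime-power unit group is (Z/4Z)^* ≅ Z/2Z; (Z/9Z)^* ≅ Z/6Z; (Z/97Z)^* ≅ Z/96Z. Hence Gal(Q(zeta_3492)/Q) ≅ Z/2Z × Z/6Z × Z/96Z.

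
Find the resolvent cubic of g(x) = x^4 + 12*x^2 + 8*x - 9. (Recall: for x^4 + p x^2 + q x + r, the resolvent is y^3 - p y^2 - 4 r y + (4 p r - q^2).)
h(y) = y^3 - 12*y^2 + 36*y - 496

Identify coefficients: p = 12, q = 8, r = -9.
Plug into h(y) = y^3 - p y^2 - 4 r y + (4 p r - q^2):
  h(y) = y^3 - (12) y^2 - 4*(-9) y + (4*(12)*(-9) - (8)^2)
       = y^3 + (-12) y^2 + (36) y + (-496).
Simplifying: h(y) = y^3 - 12*y^2 + 36*y - 496.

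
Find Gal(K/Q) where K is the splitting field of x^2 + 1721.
Gal(K/Q) = Z/2Z (cyclic of order 2)

x^2 + 1721 is irreducible over Q since -1721 is not a rational square. The splitting field Q(sqrt(-1721)) has degree 2 over Q, and its unique nontrivial automorphism is sqrt(-1721) ↦ -sqrt(-1721). Hence Gal(Q(sqrt(-1721))/Q) = Z/2Z.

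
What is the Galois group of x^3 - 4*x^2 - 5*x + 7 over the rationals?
Gal(K/Q) = S_3 (symmetric group of order 6)

Compute the discriminant of x^3 + (-4)*x^2 + (-5)*x + (7): Δ = 3889. Since Δ is not a rational square, the Galois group is not contained in A_3; it must be the full S_3 (irreducibility of the cubic rules out anything smaller).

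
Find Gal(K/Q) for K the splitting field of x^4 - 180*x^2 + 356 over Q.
Gal(K/Q) = V_4 (Klein four-group, Z/2Z × Z/2Z)

f factors as (x^2 - 2)(x^2 - 178), so the splitting field is K = Q(sqrt(2), sqrt(178)). The elements 2, 178, 356 are all non-squares in Q, so sqrt(2) and sqrt(178) generate independent quadratic extensions. Thus [K:Q] = 4 and Gal(K/Q) is generated by the two order-2 automorphisms sqrt(2) ↦ -sqrt(2) and sqrt(178) ↦ -sqrt(178), giving V_4.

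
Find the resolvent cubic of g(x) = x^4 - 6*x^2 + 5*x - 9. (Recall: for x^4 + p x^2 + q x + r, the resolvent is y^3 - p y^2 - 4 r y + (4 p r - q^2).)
h(y) = y^3 + 6*y^2 + 36*y + 191

Identify coefficients: p = -6, q = 5, r = -9.
Plug into h(y) = y^3 - p y^2 - 4 r y + (4 p r - q^2):
  h(y) = y^3 - (-6) y^2 - 4*(-9) y + (4*(-6)*(-9) - (5)^2)
       = y^3 + (6) y^2 + (36) y + (191).
Simplifying: h(y) = y^3 + 6*y^2 + 36*y + 191.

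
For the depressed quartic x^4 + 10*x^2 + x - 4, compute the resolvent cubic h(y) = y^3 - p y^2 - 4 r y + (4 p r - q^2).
h(y) = y^3 - 10*y^2 + 16*y - 161

Identify coefficients: p = 10, q = 1, r = -4.
Plug into h(y) = y^3 - p y^2 - 4 r y + (4 p r - q^2):
  h(y) = y^3 - (10) y^2 - 4*(-4) y + (4*(10)*(-4) - (1)^2)
       = y^3 + (-10) y^2 + (16) y + (-161).
Simplifying: h(y) = y^3 - 10*y^2 + 16*y - 161.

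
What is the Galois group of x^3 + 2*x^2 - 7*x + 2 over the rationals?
Gal(K/Q) = S_3 (symmetric group of order 6)

Compute the discriminant of x^3 + (2)*x^2 + (-7)*x + (2): Δ = 892. Since Δ is not a rational square, the Galois group is not contained in A_3; it must be the full S_3 (irreducibility of the cubic rules out anything smaller).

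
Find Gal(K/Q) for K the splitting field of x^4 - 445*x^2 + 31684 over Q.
Gal(K/Q) = Z/2Z (cyclic of order 2)

f factors as (x^2 - 356)(x^2 - 89), so the splitting field is K = Q(sqrt(356), sqrt(89)). The squarefree part of 356 is 89 and the squarefree part of 89 is also 89, so sqrt(356) and sqrt(89) are both rational multiples of sqrt(89). Hence Q(sqrt(356)) = Q(sqrt(89)) = Q(sqrt(89)), and the splitting field collapses to a single degree-2 extension with Galois group Z/2Z.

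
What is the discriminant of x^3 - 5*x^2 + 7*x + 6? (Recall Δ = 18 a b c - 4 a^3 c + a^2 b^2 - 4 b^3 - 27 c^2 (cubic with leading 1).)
Δ = -1899

For x^3 + a x^2 + b x + c the discriminant is Δ = 18 a b c - 4 a^3 c + a^2 b^2 - 4 b^3 - 27 c^2.
Plug a = -5, b = 7, c = 6:
  18*(-5)*(7)*(6) - 4*(-5)^3*(6) + (-5)^2*(7)^2 - 4*(7)^3 - 27*(6)^2
  = -3780 + (3000) + 1225 + (-1372) + (-972)
  = -1899.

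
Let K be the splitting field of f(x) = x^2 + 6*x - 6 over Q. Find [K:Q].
[K:Q] = 2

The discriminant of x^2 + (6)*x + (-6) is b^2 - 4c = 36 - (-24) = 60. Since 60 is not a perfect square in Q, the polynomial is irreducible over Q. Its two roots generate a degree-2 extension, so [K:Q] = 2.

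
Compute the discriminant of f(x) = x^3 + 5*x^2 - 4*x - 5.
Δ = 4281

For x^3 + a x^2 + b x + c the discriminant is Δ = 18 a b c - 4 a^3 c + a^2 b^2 - 4 b^3 - 27 c^2.
Plug a = 5, b = -4, c = -5:
  18*(5)*(-4)*(-5) - 4*(5)^3*(-5) + (5)^2*(-4)^2 - 4*(-4)^3 - 27*(-5)^2
  = 1800 + (2500) + 400 + (256) + (-675)
  = 4281.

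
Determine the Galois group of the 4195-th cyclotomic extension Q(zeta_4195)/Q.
|Gal(Q(zeta_4195)/Q)| = phi(4195) = 3352; group ≅ (Z/4195Z)^* ≅ Z/4Z × Z/838Z

The n-th cyclotomic polynomial Φ_4195(x) is the minimal polynomial of zeta_4195 over Q and has degree phi(4195) = 3352. So Q(zeta_4195) is a degree-3352 Galois extension with Galois group (Z/4195Z)^*. By CRT, (Z/4195Z)^* ≅ (Z/5Z)^* × (Z/839Z)^*. Each prime-power unit group is (Z/5Z)^* ≅ Z/4Z; (Z/839Z)^* ≅ Z/838Z. Hence Gal(Q(zeta_4195)/Q) ≅ Z/4Z × Z/838Z.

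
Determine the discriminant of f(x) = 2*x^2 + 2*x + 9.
Δ = -68

For a quadratic a x^2 + b x + c the discriminant is Δ = b^2 - 4ac = (2)^2 - 4*(2)*(9) = 4 - (72) = -68.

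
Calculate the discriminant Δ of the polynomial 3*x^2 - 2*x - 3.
Δ = 40

For a quadratic a x^2 + b x + c the discriminant is Δ = b^2 - 4ac = (-2)^2 - 4*(3)*(-3) = 4 - (-36) = 40.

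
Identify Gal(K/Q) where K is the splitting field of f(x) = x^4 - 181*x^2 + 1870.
Gal(K/Q) = V_4 (Klein four-group, Z/2Z × Z/2Z)

f factors as (x^2 - 11)(x^2 - 170), so the splitting field is K = Q(sqrt(11), sqrt(170)). The elements 11, 170, 1870 are all non-squares in Q, so sqrt(11) and sqrt(170) generate independent quadratic extensions. Thus [K:Q] = 4 and Gal(K/Q) is generated by the two order-2 automorphisms sqrt(11) ↦ -sqrt(11) and sqrt(170) ↦ -sqrt(170), giving V_4.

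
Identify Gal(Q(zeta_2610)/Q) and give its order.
|Gal(Q(zeta_2610)/Q)| = phi(2610) = 672; group ≅ (Z/2610Z)^* ≅ Z/4Z × Z/6Z × Z/28Z

The n-th cyclotomic polynomial Φ_2610(x) is the minimal polynomial of zeta_2610 over Q and has degree phi(2610) = 672. So Q(zeta_2610) is a degree-672 Galois extension with Galois group (Z/2610Z)^*. By CRT, (Z/2610Z)^* ≅ (Z/2Z)^* × (Z/9Z)^* × (Z/5Z)^* × (Z/29Z)^*. Each prime-power unit group is (Z/2Z)^* ≅ trivial group (order 1); (Z/9Z)^* ≅ Z/6Z; (Z/5Z)^* ≅ Z/4Z; (Z/29Z)^* ≅ Z/28Z. Hence Gal(Q(zeta_2610)/Q) ≅ Z/4Z × Z/6Z × Z/28Z.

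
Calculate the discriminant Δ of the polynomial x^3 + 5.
Δ = -675

For x^3 + a x^2 + b x + c the discriminant is Δ = 18 a b c - 4 a^3 c + a^2 b^2 - 4 b^3 - 27 c^2.
Plug a = 0, b = 0, c = 5:
  18*(0)*(0)*(5) - 4*(0)^3*(5) + (0)^2*(0)^2 - 4*(0)^3 - 27*(5)^2
  = 0 + (0) + 0 + (0) + (-675)
  = -675.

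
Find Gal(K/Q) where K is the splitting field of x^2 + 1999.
Gal(K/Q) = Z/2Z (cyclic of order 2)

x^2 + 1999 is irreducible over Q since -1999 is not a rational square. The splitting field Q(sqrt(-1999)) has degree 2 over Q, and its unique nontrivial automorphism is sqrt(-1999) ↦ -sqrt(-1999). Hence Gal(Q(sqrt(-1999))/Q) = Z/2Z.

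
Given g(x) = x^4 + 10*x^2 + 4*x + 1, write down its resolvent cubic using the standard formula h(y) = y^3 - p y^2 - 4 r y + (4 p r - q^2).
h(y) = y^3 - 10*y^2 - 4*y + 24

Identify coefficients: p = 10, q = 4, r = 1.
Plug into h(y) = y^3 - p y^2 - 4 r y + (4 p r - q^2):
  h(y) = y^3 - (10) y^2 - 4*(1) y + (4*(10)*(1) - (4)^2)
       = y^3 + (-10) y^2 + (-4) y + (24).
Simplifying: h(y) = y^3 - 10*y^2 - 4*y + 24.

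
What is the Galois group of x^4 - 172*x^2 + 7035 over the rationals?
Gal(K/Q) = V_4 (Klein four-group, Z/2Z × Z/2Z)

f factors as (x^2 - 105)(x^2 - 67), so the splitting field is K = Q(sqrt(105), sqrt(67)). The elements 105, 67, 7035 are all non-squares in Q, so sqrt(105) and sqrt(67) generate independent quadratic extensions. Thus [K:Q] = 4 and Gal(K/Q) is generated by the two order-2 automorphisms sqrt(105) ↦ -sqrt(105) and sqrt(67) ↦ -sqrt(67), giving V_4.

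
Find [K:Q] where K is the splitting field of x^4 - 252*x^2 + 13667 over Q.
[K:Q] = 4

f factors as (x^2 - 79)(x^2 - 173); the splitting field is K = Q(sqrt(79), sqrt(173)). Since 79, 173, and 13667 are all non-squares in Q, the three subfields Q(sqrt(79)), Q(sqrt(173)), Q(sqrt(13667)) are distinct degree-2 extensions, so [K:Q] = 4 (Klein four Galois group).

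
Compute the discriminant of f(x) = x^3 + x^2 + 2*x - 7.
Δ = -1575

For x^3 + a x^2 + b x + c the discriminant is Δ = 18 a b c - 4 a^3 c + a^2 b^2 - 4 b^3 - 27 c^2.
Plug a = 1, b = 2, c = -7:
  18*(1)*(2)*(-7) - 4*(1)^3*(-7) + (1)^2*(2)^2 - 4*(2)^3 - 27*(-7)^2
  = -252 + (28) + 4 + (-32) + (-1323)
  = -1575.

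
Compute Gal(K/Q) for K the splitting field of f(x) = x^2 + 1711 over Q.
Gal(K/Q) = Z/2Z (cyclic of order 2)

x^2 + 1711 is irreducible over Q since -1711 is not a rational square. The splitting field Q(sqrt(-1711)) has degree 2 over Q, and its unique nontrivial automorphism is sqrt(-1711) ↦ -sqrt(-1711). Hence Gal(Q(sqrt(-1711))/Q) = Z/2Z.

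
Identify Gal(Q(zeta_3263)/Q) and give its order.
|Gal(Q(zeta_3263)/Q)| = phi(3263) = 3000; group ≅ (Z/3263Z)^* ≅ Z/12Z × Z/250Z

The n-th cyclotomic polynomial Φ_3263(x) is the minimal polynomial of zeta_3263 over Q and has degree phi(3263) = 3000. So Q(zeta_3263) is a degree-3000 Galois extension with Galois group (Z/3263Z)^*. By CRT, (Z/3263Z)^* ≅ (Z/13Z)^* × (Z/251Z)^*. Each prime-power unit group is (Z/13Z)^* ≅ Z/12Z; (Z/251Z)^* ≅ Z/250Z. Hence Gal(Q(zeta_3263)/Q) ≅ Z/12Z × Z/250Z.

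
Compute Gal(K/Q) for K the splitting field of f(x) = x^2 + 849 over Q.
Gal(K/Q) = Z/2Z (cyclic of order 2)

x^2 + 849 is irreducible over Q since -849 is not a rational square. The splitting field Q(sqrt(-849)) has degree 2 over Q, and its unique nontrivial automorphism is sqrt(-849) ↦ -sqrt(-849). Hence Gal(Q(sqrt(-849))/Q) = Z/2Z.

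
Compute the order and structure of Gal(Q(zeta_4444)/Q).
|Gal(Q(zeta_4444)/Q)| = phi(4444) = 2000; group ≅ (Z/4444Z)^* ≅ Z/2Z × Z/10Z × Z/100Z

The n-th cyclotomic polynomial Φ_4444(x) is the minimal polynomial of zeta_4444 over Q and has degree phi(4444) = 2000. So Q(zeta_4444) is a degree-2000 Galois extension with Galois group (Z/4444Z)^*. By CRT, (Z/4444Z)^* ≅ (Z/4Z)^* × (Z/11Z)^* × (Z/101Z)^*. Each prime-power unit group is (Z/4Z)^* ≅ Z/2Z; (Z/11Z)^* ≅ Z/10Z; (Z/101Z)^* ≅ Z/100Z. Hence Gal(Q(zeta_4444)/Q) ≅ Z/2Z × Z/10Z × Z/100Z.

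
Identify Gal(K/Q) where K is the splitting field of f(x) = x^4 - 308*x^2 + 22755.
Gal(K/Q) = V_4 (Klein four-group, Z/2Z × Z/2Z)

f factors as (x^2 - 185)(x^2 - 123), so the splitting field is K = Q(sqrt(185), sqrt(123)). The elements 185, 123, 22755 are all non-squares in Q, so sqrt(185) and sqrt(123) generate independent quadratic extensions. Thus [K:Q] = 4 and Gal(K/Q) is generated by the two order-2 automorphisms sqrt(185) ↦ -sqrt(185) and sqrt(123) ↦ -sqrt(123), giving V_4.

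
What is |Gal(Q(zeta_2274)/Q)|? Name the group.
|Gal(Q(zeta_2274)/Q)| = phi(2274) = 756; group ≅ (Z/2274Z)^* ≅ Z/2Z × Z/378Z

The n-th cyclotomic polynomial Φ_2274(x) is the minimal polynomial of zeta_2274 over Q and has degree phi(2274) = 756. So Q(zeta_2274) is a degree-756 Galois extension with Galois group (Z/2274Z)^*. By CRT, (Z/2274Z)^* ≅ (Z/2Z)^* × (Z/3Z)^* × (Z/379Z)^*. Each prime-power unit group is (Z/2Z)^* ≅ trivial group (order 1); (Z/3Z)^* ≅ Z/2Z; (Z/379Z)^* ≅ Z/378Z. Hence Gal(Q(zeta_2274)/Q) ≅ Z/2Z × Z/378Z.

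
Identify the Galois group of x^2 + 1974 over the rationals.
Gal(K/Q) = Z/2Z (cyclic of order 2)

x^2 + 1974 is irreducible over Q since -1974 is not a rational square. The splitting field Q(sqrt(-1974)) has degree 2 over Q, and its unique nontrivial automorphism is sqrt(-1974) ↦ -sqrt(-1974). Hence Gal(Q(sqrt(-1974))/Q) = Z/2Z.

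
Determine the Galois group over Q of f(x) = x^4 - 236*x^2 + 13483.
Gal(K/Q) = V_4 (Klein four-group, Z/2Z × Z/2Z)

f factors as (x^2 - 139)(x^2 - 97), so the splitting field is K = Q(sqrt(139), sqrt(97)). The elements 139, 97, 13483 are all non-squares in Q, so sqrt(139) and sqrt(97) generate independent quadratic extensions. Thus [K:Q] = 4 and Gal(K/Q) is generated by the two order-2 automorphisms sqrt(139) ↦ -sqrt(139) and sqrt(97) ↦ -sqrt(97), giving V_4.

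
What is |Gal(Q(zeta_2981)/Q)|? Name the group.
|Gal(Q(zeta_2981)/Q)| = phi(2981) = 2700; group ≅ (Z/2981Z)^* ≅ Z/10Z × Z/270Z

The n-th cyclotomic polynomial Φ_2981(x) is the minimal polynomial of zeta_2981 over Q and has degree phi(2981) = 2700. So Q(zeta_2981) is a degree-2700 Galois extension with Galois group (Z/2981Z)^*. By CRT, (Z/2981Z)^* ≅ (Z/11Z)^* × (Z/271Z)^*. Each prime-power unit group is (Z/11Z)^* ≅ Z/10Z; (Z/271Z)^* ≅ Z/270Z. Hence Gal(Q(zeta_2981)/Q) ≅ Z/10Z × Z/270Z.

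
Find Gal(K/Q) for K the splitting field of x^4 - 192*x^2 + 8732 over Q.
Gal(K/Q) = V_4 (Klein four-group, Z/2Z × Z/2Z)

f factors as (x^2 - 118)(x^2 - 74), so the splitting field is K = Q(sqrt(118), sqrt(74)). The elements 118, 74, 8732 are all non-squares in Q, so sqrt(118) and sqrt(74) generate independent quadratic extensions. Thus [K:Q] = 4 and Gal(K/Q) is generated by the two order-2 automorphisms sqrt(118) ↦ -sqrt(118) and sqrt(74) ↦ -sqrt(74), giving V_4.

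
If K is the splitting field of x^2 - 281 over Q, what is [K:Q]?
[K:Q] = 2

The polynomial x^2 - 281 is irreducible over Q since 281 is not a perfect square. Its splitting field is Q(sqrt(281)), which has degree 2 over Q.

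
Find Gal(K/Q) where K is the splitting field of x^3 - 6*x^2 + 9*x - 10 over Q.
Gal(K/Q) = S_3 (symmetric group of order 6)

Compute the discriminant of x^3 + (-6)*x^2 + (9)*x + (-10): Δ = -1620. Since Δ is not a rational square, the Galois group is not contained in A_3; it must be the full S_3 (irreducibility of the cubic rules out anything smaller).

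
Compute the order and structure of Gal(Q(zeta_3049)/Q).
|Gal(Q(zeta_3049)/Q)| = phi(3049) = 3048; group ≅ (Z/3049Z)^* ≅ Z/3048Z

The n-th cyclotomic polynomial Φ_3049(x) is the minimal polynomial of zeta_3049 over Q and has degree phi(3049) = 3048. So Q(zeta_3049) is a degree-3048 Galois extension with Galois group (Z/3049Z)^*. (Z/3049Z)^* is cyclic since 3049 is an odd prime power (or 4). Hence Gal(Q(zeta_3049)/Q) ≅ Z/3048Z.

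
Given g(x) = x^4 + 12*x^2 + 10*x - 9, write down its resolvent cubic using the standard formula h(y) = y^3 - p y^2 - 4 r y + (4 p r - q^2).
h(y) = y^3 - 12*y^2 + 36*y - 532

Identify coefficients: p = 12, q = 10, r = -9.
Plug into h(y) = y^3 - p y^2 - 4 r y + (4 p r - q^2):
  h(y) = y^3 - (12) y^2 - 4*(-9) y + (4*(12)*(-9) - (10)^2)
       = y^3 + (-12) y^2 + (36) y + (-532).
Simplifying: h(y) = y^3 - 12*y^2 + 36*y - 532.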